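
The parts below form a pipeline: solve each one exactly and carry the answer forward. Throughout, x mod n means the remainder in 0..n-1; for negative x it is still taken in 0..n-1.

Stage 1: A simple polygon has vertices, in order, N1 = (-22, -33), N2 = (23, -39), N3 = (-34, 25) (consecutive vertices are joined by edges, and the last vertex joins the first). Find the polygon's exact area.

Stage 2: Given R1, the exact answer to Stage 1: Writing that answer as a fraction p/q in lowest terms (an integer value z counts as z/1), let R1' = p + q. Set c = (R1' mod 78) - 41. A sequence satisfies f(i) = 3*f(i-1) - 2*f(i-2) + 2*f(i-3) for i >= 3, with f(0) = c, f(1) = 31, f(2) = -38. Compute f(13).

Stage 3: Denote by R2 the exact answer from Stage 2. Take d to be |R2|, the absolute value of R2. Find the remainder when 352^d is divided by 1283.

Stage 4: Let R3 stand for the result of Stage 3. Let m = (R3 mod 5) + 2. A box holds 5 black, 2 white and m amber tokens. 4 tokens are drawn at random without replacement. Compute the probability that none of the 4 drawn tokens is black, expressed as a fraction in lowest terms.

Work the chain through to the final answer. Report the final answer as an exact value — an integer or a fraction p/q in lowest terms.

1/42

Stage 1: cross terms: (-22*-39 - 23*-33)=1617, (23*25 - -34*-39)=-751, (-34*-33 - -22*25)=1672; twice the area = |2538| = 2538; area = 1269; answer 1269
Stage 2: R1 = 1269; threaded value p + q = 1270; c = -19; f(3) = 3*(-38) - 2*(31) + 2*(-19) = -214; iterating: f(3)=-214, f(4)=-504, f(5)=-1160, f(6)=-2900, f(7)=-7388, f(8)=-18684, f(9)=-47076, f(10)=-118636, f(11)=-299124, f(12)=-754252, f(13)=-1901780; answer -1901780
Stage 3: R2 = -1901780; d = 1901780; squarings mod 1283: 352^1=352, 352^2=736, 352^4=270, 352^8=1052, 352^16=758, 352^32=1063, 352^64=929, 352^128=865, 352^256=236, 352^512=527, 352^1024=601, 352^2048=678, 352^4096=370, 352^8192=902, 352^16384=182, 352^32768=1049, 352^65536=870, 352^131072=1213, 352^262144=1051, 352^524288=1221, 352^1048576=1278; 352^1901780 = 352^4 * 352^16 * 352^64 * 352^128 * 352^1024 * 352^65536 * 352^262144 * 352^524288 * 352^1048576 = 266 (mod 1283); answer 266
Stage 4: R3 = 266; m = 3; total draws C(10,4) = 210; favorable C(5,4) = 5; P = 1/42; answer 1/42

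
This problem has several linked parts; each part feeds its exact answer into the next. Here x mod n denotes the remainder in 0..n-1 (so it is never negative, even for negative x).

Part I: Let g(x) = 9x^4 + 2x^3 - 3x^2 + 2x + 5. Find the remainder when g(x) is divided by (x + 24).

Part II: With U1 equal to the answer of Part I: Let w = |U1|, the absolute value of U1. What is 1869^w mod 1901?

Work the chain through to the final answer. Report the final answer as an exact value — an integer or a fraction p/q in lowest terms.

277

Part I: remainder = value at the root: 9*(-24)^4 + 2*(-24)^3 - 3*(-24)^2 + 2*(-24)^1 + 5 = (2985984) + (-27648) + (-1728) + (-48) + (5) = 2956565; answer 2956565
Part II: U1 = 2956565; w = 2956565; squarings mod 1901: 1869^1=1869, 1869^2=1024, 1869^4=1125, 1869^8=1460, 1869^16=579, 1869^32=665, 1869^64=1193, 1869^128=1301, 1869^256=711, 1869^512=1756, 1869^1024=114, 1869^2048=1590, 1869^4096=1671, 1869^8192=1573, 1869^16384=1128, 1869^32768=615, 1869^65536=1827, 1869^131072=1674, 1869^262144=202, 1869^524288=883, 1869^1048576=279, 1869^2097152=1801; 1869^2956565 = 1869^1 * 1869^4 * 1869^16 * 1869^256 * 1869^1024 * 1869^2048 * 1869^4096 * 1869^65536 * 1869^262144 * 1869^524288 * 1869^2097152 = 277 (mod 1901); answer 277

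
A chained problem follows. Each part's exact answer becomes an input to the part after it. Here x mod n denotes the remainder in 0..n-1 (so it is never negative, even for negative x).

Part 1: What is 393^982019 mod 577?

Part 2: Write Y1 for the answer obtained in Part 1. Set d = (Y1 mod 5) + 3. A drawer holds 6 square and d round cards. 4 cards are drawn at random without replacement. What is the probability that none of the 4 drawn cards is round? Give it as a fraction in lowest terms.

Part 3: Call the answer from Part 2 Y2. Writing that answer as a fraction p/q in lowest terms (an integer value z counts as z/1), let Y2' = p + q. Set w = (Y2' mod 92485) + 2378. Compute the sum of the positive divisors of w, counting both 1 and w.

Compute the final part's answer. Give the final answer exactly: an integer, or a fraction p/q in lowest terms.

Part 1: squarings mod 577: 393^1=393, 393^2=390, 393^4=349, 393^8=54, 393^16=31, 393^32=384, 393^64=321, 393^128=335, 393^256=287, 393^512=435, 393^1024=546, 393^2048=384, 393^4096=321, 393^8192=335, 393^16384=287, 393^32768=435, 393^65536=546, 393^131072=384, 393^262144=321, 393^524288=335; 393^982019 = 393^1 * 393^2 * 393^1024 * 393^2048 * 393^4096 * 393^8192 * 393^16384 * 393^32768 * 393^131072 * 393^262144 * 393^524288 = 100 (mod 577); answer 100
Part 2: Y1 = 100; d = 3; total draws C(9,4) = 126; favorable C(6,4) = 15; P = 5/42; answer 5/42
Part 3: Y2 = 5/42; threaded value p + q = 47; w = 2425; 2425 = 5^2 * 97; sigma = (1 + 5 + 25) * (1 + 97) = 31 * 98 = 3038; answer 3038

3038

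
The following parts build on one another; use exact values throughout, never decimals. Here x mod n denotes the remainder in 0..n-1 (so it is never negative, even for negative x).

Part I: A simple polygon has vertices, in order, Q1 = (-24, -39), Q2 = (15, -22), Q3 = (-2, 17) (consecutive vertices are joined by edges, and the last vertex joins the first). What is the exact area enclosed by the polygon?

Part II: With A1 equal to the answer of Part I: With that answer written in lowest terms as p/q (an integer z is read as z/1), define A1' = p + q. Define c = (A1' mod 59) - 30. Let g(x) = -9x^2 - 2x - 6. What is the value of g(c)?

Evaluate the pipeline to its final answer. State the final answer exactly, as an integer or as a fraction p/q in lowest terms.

Part I: cross terms: (-24*-22 - 15*-39)=1113, (15*17 - -2*-22)=211, (-2*-39 - -24*17)=486; twice the area = |1810| = 1810; area = 905; answer 905
Part II: A1 = 905; threaded value p + q = 906; c = -9; -9*(-9)^2 - 2*(-9)^1 - 6 = (-729) + (18) + (-6) = -717; answer -717

-717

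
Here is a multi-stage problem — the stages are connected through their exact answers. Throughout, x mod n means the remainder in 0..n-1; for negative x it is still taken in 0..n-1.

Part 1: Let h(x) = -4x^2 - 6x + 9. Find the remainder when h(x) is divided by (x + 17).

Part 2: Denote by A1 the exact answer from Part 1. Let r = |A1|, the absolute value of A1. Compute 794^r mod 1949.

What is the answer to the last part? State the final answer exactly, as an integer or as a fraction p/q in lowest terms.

Part 1: remainder = value at the root: -4*(-17)^2 - 6*(-17)^1 + 9 = (-1156) + (102) + (9) = -1045; answer -1045
Part 2: A1 = -1045; r = 1045; squarings mod 1949: 794^1=794, 794^2=909, 794^4=1854, 794^8=1229, 794^16=1915, 794^32=1156, 794^64=1271, 794^128=1669, 794^256=440, 794^512=649, 794^1024=217; 794^1045 = 794^1 * 794^4 * 794^16 * 794^1024 = 1182 (mod 1949); answer 1182

1182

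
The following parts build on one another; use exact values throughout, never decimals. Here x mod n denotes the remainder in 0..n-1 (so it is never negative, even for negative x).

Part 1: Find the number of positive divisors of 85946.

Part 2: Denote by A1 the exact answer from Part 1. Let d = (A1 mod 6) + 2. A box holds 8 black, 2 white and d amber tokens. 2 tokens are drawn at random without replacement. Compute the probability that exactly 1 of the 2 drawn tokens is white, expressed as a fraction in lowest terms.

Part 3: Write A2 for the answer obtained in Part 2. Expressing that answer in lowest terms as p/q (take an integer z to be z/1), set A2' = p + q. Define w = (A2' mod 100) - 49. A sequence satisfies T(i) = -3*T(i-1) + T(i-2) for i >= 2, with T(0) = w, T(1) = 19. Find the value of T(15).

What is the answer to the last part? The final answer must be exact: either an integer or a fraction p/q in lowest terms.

350449408

Part 1: 85946 = 2 * 7^2 * 877; number of divisors = (1+1) * (2+1) * (1+1) = 12; answer 12
Part 2: A1 = 12; d = 2; total draws C(12,2) = 66; favorable C(2,1)*C(10,1) = 20; P = 10/33; answer 10/33
Part 3: A2 = 10/33; threaded value p + q = 43; w = -6; T(2) = -3*(19) + 1*(-6) = -63; iterating: T(2)=-63, T(3)=208, T(4)=-687, T(5)=2269, T(6)=-7494, T(7)=24751, T(8)=-81747, T(9)=269992, T(10)=-891723, T(11)=2945161, T(12)=-9727206, T(13)=32126779, T(14)=-106107543, T(15)=350449408; answer 350449408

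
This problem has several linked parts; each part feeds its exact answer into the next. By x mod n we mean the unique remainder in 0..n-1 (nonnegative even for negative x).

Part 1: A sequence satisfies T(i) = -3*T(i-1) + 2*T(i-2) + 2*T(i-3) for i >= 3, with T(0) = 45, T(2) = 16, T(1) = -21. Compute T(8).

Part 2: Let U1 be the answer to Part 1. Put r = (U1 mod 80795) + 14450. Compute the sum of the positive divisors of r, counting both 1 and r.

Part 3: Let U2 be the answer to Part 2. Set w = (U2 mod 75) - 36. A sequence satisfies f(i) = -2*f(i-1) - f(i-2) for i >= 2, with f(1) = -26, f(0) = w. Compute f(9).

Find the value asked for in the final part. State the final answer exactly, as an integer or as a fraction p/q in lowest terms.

Part 1: T(3) = -3*(16) + 2*(-21) + 2*(45) = 0; iterating: T(3)=0, T(4)=-10, T(5)=62, T(6)=-206, T(7)=722, T(8)=-2454; answer -2454
Part 2: U1 = -2454; r = 92791; 92791 is prime, so its only divisors are 1 and 92791; sigma = 1 + 92791 = 92792; answer 92792
Part 3: U2 = 92792; w = -19; f(2) = -2*(-26) - 1*(-19) = 71; iterating: f(2)=71, f(3)=-116, f(4)=161, f(5)=-206, f(6)=251, f(7)=-296, f(8)=341, f(9)=-386; answer -386

-386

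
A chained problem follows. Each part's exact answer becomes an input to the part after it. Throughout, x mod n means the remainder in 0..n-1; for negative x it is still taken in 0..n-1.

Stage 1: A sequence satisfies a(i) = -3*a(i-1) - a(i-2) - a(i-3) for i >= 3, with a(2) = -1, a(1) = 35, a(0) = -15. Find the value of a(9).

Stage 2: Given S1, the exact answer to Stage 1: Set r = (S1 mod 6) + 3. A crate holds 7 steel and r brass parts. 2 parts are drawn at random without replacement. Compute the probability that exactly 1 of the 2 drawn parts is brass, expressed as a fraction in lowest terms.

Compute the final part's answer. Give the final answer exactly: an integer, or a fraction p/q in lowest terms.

Stage 1: a(3) = -3*(-1) - 1*(35) - 1*(-15) = -17; iterating: a(3)=-17, a(4)=17, a(5)=-33, a(6)=99, a(7)=-281, a(8)=777, a(9)=-2149; answer -2149
Stage 2: S1 = -2149; r = 8; total draws C(15,2) = 105; favorable C(8,1)*C(7,1) = 56; P = 8/15; answer 8/15

8/15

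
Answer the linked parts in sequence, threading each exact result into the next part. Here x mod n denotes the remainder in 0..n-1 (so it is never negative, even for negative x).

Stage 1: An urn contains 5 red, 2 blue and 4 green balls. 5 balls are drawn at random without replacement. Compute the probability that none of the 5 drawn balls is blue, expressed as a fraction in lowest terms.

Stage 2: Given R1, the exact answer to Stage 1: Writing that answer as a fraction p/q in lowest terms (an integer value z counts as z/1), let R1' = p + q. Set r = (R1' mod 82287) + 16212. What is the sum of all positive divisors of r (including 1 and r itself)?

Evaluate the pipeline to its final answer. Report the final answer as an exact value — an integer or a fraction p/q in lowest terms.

29760

Stage 1: total draws C(11,5) = 462; favorable C(9,5) = 126; P = 3/11; answer 3/11
Stage 2: R1 = 3/11; threaded value p + q = 14; r = 16226; 16226 = 2 * 7 * 19 * 61; sigma = (1 + 2) * (1 + 7) * (1 + 19) * (1 + 61) = 3 * 8 * 20 * 62 = 29760; answer 29760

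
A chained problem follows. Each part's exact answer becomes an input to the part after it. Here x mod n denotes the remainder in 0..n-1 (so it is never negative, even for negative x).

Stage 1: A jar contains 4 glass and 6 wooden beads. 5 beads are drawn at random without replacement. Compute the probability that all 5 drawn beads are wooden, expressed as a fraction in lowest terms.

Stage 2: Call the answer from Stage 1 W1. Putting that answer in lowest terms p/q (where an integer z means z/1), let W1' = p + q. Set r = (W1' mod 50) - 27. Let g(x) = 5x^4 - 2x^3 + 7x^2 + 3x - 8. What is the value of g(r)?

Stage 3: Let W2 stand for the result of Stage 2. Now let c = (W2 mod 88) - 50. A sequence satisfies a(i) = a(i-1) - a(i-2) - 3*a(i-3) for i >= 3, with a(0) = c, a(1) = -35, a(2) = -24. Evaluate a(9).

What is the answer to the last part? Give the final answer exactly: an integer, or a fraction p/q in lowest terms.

149

Stage 1: total draws C(10,5) = 252; favorable C(6,5) = 6; P = 1/42; answer 1/42
Stage 2: W1 = 1/42; threaded value p + q = 43; r = 16; 5*(16)^4 - 2*(16)^3 + 7*(16)^2 + 3*(16)^1 - 8 = (327680) + (-8192) + (1792) + (48) + (-8) = 321320; answer 321320
Stage 3: W2 = 321320; c = -18; a(3) = 1*(-24) - 1*(-35) - 3*(-18) = 65; iterating: a(3)=65, a(4)=194, a(5)=201, a(6)=-188, a(7)=-971, a(8)=-1386, a(9)=149; answer 149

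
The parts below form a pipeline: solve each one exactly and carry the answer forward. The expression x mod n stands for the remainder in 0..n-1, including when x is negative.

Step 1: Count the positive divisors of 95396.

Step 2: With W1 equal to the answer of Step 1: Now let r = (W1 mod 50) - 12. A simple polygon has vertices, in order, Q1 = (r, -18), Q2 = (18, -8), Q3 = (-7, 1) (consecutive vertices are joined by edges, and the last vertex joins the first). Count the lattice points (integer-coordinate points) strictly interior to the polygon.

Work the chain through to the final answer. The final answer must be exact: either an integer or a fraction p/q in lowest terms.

205

Step 1: 95396 = 2^2 * 7 * 3407; number of divisors = (2+1) * (1+1) * (1+1) = 12; answer 12
Step 2: W1 = 12; r = 0; cross terms: (0*-8 - 18*-18)=324, (18*1 - -7*-8)=-38, (-7*-18 - 0*1)=126; twice the area = |412| = 412; area = 206; boundary points = 2 + 1 + 1 = 4; strictly interior points = area - boundary/2 + 1 = 205; answer 205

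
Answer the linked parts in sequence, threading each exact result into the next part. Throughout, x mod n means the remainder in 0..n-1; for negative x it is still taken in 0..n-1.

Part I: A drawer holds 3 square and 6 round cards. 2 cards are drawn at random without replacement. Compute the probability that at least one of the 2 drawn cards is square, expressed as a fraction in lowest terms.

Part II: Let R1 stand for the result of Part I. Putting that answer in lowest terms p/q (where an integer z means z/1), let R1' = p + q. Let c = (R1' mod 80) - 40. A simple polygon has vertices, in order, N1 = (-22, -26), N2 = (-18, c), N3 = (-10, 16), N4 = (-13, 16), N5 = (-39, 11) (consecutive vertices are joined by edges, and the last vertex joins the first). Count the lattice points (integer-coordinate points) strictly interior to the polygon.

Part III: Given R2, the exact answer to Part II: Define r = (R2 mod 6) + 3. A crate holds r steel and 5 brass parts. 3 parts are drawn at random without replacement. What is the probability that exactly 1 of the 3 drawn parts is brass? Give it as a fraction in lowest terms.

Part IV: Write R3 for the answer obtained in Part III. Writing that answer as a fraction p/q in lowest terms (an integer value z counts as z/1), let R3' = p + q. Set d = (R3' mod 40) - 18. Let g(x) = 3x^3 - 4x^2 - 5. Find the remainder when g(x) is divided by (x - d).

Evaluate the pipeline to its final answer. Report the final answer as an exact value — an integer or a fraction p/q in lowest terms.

Part I: total draws C(9,2) = 36; complement C(6,2) = 15; favorable 36 - 15 = 21; P = 7/12; answer 7/12
Part II: R1 = 7/12; threaded value p + q = 19; c = -21; cross terms: (-22*-21 - -18*-26)=-6, (-18*16 - -10*-21)=-498, (-10*16 - -13*16)=48, (-13*11 - -39*16)=481, (-39*-26 - -22*11)=1256; twice the area = |1281| = 1281; area = 1281/2; boundary points = 1 + 1 + 3 + 1 + 1 = 7; strictly interior points = area - boundary/2 + 1 = 638; answer 638
Part III: R2 = 638; r = 5; total draws C(10,3) = 120; favorable C(5,1)*C(5,2) = 50; P = 5/12; answer 5/12
Part IV: R3 = 5/12; threaded value p + q = 17; d = -1; remainder = value at the root: 3*(-1)^3 - 4*(-1)^2 - 5 = (-3) + (-4) + (-5) = -12; answer -12

-12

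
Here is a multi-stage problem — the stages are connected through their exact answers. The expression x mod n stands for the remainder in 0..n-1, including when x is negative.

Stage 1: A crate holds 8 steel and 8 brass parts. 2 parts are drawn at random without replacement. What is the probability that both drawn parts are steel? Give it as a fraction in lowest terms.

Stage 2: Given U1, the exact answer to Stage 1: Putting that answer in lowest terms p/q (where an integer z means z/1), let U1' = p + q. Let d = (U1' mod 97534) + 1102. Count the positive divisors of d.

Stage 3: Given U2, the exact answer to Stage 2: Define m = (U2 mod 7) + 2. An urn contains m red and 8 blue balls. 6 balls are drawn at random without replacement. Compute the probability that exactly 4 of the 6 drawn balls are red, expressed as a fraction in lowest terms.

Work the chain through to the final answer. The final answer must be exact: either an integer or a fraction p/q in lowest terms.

20/143

Stage 1: total draws C(16,2) = 120; favorable C(8,2) = 28; P = 7/30; answer 7/30
Stage 2: U1 = 7/30; threaded value p + q = 37; d = 1139; 1139 = 17 * 67; number of divisors = (1+1) * (1+1) = 4; answer 4
Stage 3: U2 = 4; m = 6; total draws C(14,6) = 3003; favorable C(6,4)*C(8,2) = 420; P = 20/143; answer 20/143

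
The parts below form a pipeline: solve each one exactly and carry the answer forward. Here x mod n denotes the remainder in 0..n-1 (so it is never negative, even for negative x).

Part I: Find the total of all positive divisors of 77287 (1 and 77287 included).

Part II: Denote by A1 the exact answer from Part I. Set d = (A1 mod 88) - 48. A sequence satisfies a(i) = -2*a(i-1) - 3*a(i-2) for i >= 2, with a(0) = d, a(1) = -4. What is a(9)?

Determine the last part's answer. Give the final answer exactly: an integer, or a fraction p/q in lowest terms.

3740

Part I: 77287 = 7 * 61 * 181; sigma = (1 + 7) * (1 + 61) * (1 + 181) = 8 * 62 * 182 = 90272; answer 90272
Part II: A1 = 90272; d = 24; a(2) = -2*(-4) - 3*(24) = -64; iterating: a(2)=-64, a(3)=140, a(4)=-88, a(5)=-244, a(6)=752, a(7)=-772, a(8)=-712, a(9)=3740; answer 3740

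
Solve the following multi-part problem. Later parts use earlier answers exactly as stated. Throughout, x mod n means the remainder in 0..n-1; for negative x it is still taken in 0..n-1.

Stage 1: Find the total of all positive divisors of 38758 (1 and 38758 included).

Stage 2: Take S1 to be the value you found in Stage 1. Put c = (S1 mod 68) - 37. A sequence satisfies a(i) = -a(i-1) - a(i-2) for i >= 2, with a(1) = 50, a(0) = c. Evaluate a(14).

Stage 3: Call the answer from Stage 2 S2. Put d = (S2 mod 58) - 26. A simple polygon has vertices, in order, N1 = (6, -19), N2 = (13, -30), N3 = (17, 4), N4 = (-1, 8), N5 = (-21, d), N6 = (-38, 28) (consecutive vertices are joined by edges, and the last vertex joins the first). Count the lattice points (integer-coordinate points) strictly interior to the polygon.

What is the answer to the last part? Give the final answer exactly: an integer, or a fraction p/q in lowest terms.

Stage 1: 38758 = 2 * 19379; sigma = (1 + 2) * (1 + 19379) = 3 * 19380 = 58140; answer 58140
Stage 2: S1 = 58140; c = -37; a(2) = -1*(50) - 1*(-37) = -13; iterating: a(2)=-13, a(3)=-37, a(4)=50, a(5)=-13, a(6)=-37, a(7)=50, a(8)=-13, a(9)=-37, a(10)=50, a(11)=-13, a(12)=-37, a(13)=50, a(14)=-13; answer -13
Stage 3: S2 = -13; d = 19; cross terms: (6*-30 - 13*-19)=67, (13*4 - 17*-30)=562, (17*8 - -1*4)=140, (-1*19 - -21*8)=149, (-21*28 - -38*19)=134, (-38*-19 - 6*28)=554; twice the area = |1606| = 1606; area = 803; boundary points = 1 + 2 + 2 + 1 + 1 + 1 = 8; strictly interior points = area - boundary/2 + 1 = 800; answer 800

800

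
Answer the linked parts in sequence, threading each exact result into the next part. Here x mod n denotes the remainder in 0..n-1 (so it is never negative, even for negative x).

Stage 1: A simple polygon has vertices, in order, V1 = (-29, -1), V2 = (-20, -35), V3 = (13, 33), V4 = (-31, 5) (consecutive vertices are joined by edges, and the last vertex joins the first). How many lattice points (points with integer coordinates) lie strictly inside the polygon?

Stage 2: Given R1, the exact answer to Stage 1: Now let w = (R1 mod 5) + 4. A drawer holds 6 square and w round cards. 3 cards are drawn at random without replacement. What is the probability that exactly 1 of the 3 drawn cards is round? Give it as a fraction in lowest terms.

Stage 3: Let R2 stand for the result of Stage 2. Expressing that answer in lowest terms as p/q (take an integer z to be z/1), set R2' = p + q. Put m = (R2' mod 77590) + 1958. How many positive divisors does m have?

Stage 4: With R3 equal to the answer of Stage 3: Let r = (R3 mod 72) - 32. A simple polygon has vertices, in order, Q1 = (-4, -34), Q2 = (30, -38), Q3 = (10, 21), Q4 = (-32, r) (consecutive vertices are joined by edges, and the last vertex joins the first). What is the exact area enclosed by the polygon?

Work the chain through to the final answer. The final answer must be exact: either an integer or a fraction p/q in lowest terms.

1859

Stage 1: cross terms: (-29*-35 - -20*-1)=995, (-20*33 - 13*-35)=-205, (13*5 - -31*33)=1088, (-31*-1 - -29*5)=176; twice the area = |2054| = 2054; area = 1027; boundary points = 1 + 1 + 4 + 2 = 8; strictly interior points = area - boundary/2 + 1 = 1024; answer 1024
Stage 2: R1 = 1024; w = 8; total draws C(14,3) = 364; favorable C(8,1)*C(6,2) = 120; P = 30/91; answer 30/91
Stage 3: R2 = 30/91; threaded value p + q = 121; m = 2079; 2079 = 3^3 * 7 * 11; number of divisors = (3+1) * (1+1) * (1+1) = 16; answer 16
Stage 4: R3 = 16; r = -16; cross terms: (-4*-38 - 30*-34)=1172, (30*21 - 10*-38)=1010, (10*-16 - -32*21)=512, (-32*-34 - -4*-16)=1024; twice the area = |3718| = 3718; area = 1859; answer 1859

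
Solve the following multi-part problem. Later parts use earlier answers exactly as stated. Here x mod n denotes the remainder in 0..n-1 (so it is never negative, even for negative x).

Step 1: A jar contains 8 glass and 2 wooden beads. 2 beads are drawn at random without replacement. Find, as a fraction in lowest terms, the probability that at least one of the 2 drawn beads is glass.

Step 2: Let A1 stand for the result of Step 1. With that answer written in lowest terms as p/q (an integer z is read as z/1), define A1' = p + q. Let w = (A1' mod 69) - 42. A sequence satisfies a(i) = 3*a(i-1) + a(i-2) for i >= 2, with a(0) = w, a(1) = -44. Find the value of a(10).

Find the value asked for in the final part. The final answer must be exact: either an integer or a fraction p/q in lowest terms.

Step 1: total draws C(10,2) = 45; complement C(2,2) = 1; favorable 45 - 1 = 44; P = 44/45; answer 44/45
Step 2: A1 = 44/45; threaded value p + q = 89; w = -22; a(2) = 3*(-44) + 1*(-22) = -154; iterating: a(2)=-154, a(3)=-506, a(4)=-1672, a(5)=-5522, a(6)=-18238, a(7)=-60236, a(8)=-198946, a(9)=-657074, a(10)=-2170168; answer -2170168

-2170168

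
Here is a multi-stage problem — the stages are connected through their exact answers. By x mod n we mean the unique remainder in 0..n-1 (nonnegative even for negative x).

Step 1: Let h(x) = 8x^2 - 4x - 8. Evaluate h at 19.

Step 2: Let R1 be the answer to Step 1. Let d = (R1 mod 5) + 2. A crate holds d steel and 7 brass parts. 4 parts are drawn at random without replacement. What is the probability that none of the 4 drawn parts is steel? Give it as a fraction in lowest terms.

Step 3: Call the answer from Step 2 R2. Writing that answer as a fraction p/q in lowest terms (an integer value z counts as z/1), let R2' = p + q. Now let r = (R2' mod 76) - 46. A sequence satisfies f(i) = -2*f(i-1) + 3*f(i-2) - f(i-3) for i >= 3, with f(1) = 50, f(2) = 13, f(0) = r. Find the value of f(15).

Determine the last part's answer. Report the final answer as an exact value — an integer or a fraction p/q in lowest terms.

Step 1: 8*(19)^2 - 4*(19)^1 - 8 = (2888) + (-76) + (-8) = 2804; answer 2804
Step 2: R1 = 2804; d = 6; total draws C(13,4) = 715; favorable C(7,4) = 35; P = 7/143; answer 7/143
Step 3: R2 = 7/143; threaded value p + q = 150; r = 28; f(3) = -2*(13) + 3*(50) - 1*(28) = 96; iterating: f(3)=96, f(4)=-203, f(5)=681, f(6)=-2067, f(7)=6380, f(8)=-19642, f(9)=60491, f(10)=-186288, f(11)=573691, f(12)=-1766737, f(13)=5440835, f(14)=-16755572, f(15)=51600386; answer 51600386

51600386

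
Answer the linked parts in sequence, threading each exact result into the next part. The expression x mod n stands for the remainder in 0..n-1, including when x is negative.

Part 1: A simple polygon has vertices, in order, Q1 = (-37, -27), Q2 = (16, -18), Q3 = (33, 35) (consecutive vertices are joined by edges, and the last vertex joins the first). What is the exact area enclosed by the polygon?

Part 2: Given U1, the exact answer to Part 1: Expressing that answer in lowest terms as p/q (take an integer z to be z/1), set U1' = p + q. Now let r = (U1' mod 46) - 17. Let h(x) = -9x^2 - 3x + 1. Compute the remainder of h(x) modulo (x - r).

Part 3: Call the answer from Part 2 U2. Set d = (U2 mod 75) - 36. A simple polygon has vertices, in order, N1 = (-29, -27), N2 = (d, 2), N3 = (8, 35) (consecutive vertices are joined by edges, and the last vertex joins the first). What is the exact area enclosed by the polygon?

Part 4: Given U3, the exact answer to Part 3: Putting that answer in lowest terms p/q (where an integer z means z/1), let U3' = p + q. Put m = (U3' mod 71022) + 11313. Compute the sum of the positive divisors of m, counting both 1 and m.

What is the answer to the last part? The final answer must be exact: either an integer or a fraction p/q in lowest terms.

Part 1: cross terms: (-37*-18 - 16*-27)=1098, (16*35 - 33*-18)=1154, (33*-27 - -37*35)=404; twice the area = |2656| = 2656; area = 1328; answer 1328
Part 2: U1 = 1328; threaded value p + q = 1329; r = 24; remainder = value at the root: -9*(24)^2 - 3*(24)^1 + 1 = (-5184) + (-72) + (1) = -5255; answer -5255
Part 3: U2 = -5255; d = 34; cross terms: (-29*2 - 34*-27)=860, (34*35 - 8*2)=1174, (8*-27 - -29*35)=799; twice the area = |2833| = 2833; area = 2833/2; answer 2833/2
Part 4: U3 = 2833/2; threaded value p + q = 2835; m = 14148; 14148 = 2^2 * 3^3 * 131; sigma = (1 + 2 + 4) * (1 + 3 + 9 + 27) * (1 + 131) = 7 * 40 * 132 = 36960; answer 36960

36960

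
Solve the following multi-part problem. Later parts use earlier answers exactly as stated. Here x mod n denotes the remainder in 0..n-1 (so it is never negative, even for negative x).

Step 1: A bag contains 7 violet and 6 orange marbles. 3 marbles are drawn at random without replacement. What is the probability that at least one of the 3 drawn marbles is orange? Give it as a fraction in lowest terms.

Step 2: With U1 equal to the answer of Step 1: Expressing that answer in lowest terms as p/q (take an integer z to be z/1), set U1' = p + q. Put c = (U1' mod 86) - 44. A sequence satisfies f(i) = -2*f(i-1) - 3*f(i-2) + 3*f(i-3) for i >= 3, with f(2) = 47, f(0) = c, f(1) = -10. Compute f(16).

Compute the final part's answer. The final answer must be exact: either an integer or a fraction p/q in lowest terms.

Step 1: total draws C(13,3) = 286; complement C(7,3) = 35; favorable 286 - 35 = 251; P = 251/286; answer 251/286
Step 2: U1 = 251/286; threaded value p + q = 537; c = -23; f(3) = -2*(47) - 3*(-10) + 3*(-23) = -133; iterating: f(3)=-133, f(4)=95, f(5)=350, f(6)=-1384, f(7)=2003, f(8)=1196, f(9)=-12553, f(10)=27527, f(11)=-13807, f(12)=-92626, f(13)=309254, f(14)=-382051, f(15)=-441538, f(16)=2956991; answer 2956991

2956991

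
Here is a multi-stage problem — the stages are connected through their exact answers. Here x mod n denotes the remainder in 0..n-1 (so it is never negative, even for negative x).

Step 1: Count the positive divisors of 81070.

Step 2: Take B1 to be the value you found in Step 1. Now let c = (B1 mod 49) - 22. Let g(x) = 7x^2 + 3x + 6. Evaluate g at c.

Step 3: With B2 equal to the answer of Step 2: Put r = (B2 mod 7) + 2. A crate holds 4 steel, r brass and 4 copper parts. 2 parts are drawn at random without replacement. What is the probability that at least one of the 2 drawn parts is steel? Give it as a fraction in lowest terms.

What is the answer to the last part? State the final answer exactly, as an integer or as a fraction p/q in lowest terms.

10/21

Step 1: 81070 = 2 * 5 * 11^2 * 67; number of divisors = (1+1) * (1+1) * (2+1) * (1+1) = 24; answer 24
Step 2: B1 = 24; c = 2; 7*(2)^2 + 3*(2)^1 + 6 = (28) + (6) + (6) = 40; answer 40
Step 3: B2 = 40; r = 7; total draws C(15,2) = 105; complement C(11,2) = 55; favorable 105 - 55 = 50; P = 10/21; answer 10/21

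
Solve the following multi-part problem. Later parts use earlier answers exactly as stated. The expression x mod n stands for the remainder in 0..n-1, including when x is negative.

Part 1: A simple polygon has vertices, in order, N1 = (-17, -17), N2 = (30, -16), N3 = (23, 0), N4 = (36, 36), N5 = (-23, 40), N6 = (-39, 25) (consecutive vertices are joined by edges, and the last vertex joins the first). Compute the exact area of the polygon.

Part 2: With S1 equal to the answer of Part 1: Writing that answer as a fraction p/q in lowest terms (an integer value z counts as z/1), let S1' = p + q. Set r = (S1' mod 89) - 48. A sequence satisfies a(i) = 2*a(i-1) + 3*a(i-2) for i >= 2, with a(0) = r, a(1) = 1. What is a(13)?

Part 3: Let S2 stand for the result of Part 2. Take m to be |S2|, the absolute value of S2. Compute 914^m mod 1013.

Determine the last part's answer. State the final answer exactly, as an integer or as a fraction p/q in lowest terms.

801

Part 1: cross terms: (-17*-16 - 30*-17)=782, (30*0 - 23*-16)=368, (23*36 - 36*0)=828, (36*40 - -23*36)=2268, (-23*25 - -39*40)=985, (-39*-17 - -17*25)=1088; twice the area = |6319| = 6319; area = 6319/2; answer 6319/2
Part 2: S1 = 6319/2; threaded value p + q = 6321; r = -46; a(2) = 2*(1) + 3*(-46) = -136; iterating: a(2)=-136, a(3)=-269, a(4)=-946, a(5)=-2699, a(6)=-8236, a(7)=-24569, a(8)=-73846, a(9)=-221399, a(10)=-664336, a(11)=-1992869, a(12)=-5978746, a(13)=-17936099; answer -17936099
Part 3: S2 = -17936099; m = 17936099; squarings mod 1013: 914^1=914, 914^2=684, 914^4=863, 914^8=214, 914^16=211, 914^32=962, 914^64=575, 914^128=387, 914^256=858, 914^512=726, 914^1024=316, 914^2048=582, 914^4096=382, 914^8192=52, 914^16384=678, 914^32768=795, 914^65536=926, 914^131072=478, 914^262144=559, 914^524288=477, 914^1048576=617, 914^2097152=814, 914^4194304=94, 914^8388608=732, 914^16777216=960; 914^17936099 = 914^1 * 914^2 * 914^32 * 914^64 * 914^128 * 914^512 * 914^1024 * 914^2048 * 914^8192 * 914^32768 * 914^65536 * 914^1048576 * 914^16777216 = 801 (mod 1013); answer 801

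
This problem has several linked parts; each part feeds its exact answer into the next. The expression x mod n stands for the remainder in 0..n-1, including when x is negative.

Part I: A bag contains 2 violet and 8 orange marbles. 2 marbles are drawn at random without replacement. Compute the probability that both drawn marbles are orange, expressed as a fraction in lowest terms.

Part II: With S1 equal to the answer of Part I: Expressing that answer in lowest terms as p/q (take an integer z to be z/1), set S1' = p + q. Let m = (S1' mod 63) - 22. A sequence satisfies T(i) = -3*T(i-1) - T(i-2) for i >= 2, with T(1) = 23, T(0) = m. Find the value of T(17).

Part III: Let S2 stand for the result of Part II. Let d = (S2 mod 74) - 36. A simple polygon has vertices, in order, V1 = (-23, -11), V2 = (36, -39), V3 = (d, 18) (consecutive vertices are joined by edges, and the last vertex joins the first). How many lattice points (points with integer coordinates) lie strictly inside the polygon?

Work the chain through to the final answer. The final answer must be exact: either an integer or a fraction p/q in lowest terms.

1331

Part I: total draws C(10,2) = 45; favorable C(8,2) = 28; P = 28/45; answer 28/45
Part II: S1 = 28/45; threaded value p + q = 73; m = -12; T(2) = -3*(23) - 1*(-12) = -57; iterating: T(2)=-57, T(3)=148, T(4)=-387, T(5)=1013, T(6)=-2652, T(7)=6943, T(8)=-18177, T(9)=47588, T(10)=-124587, T(11)=326173, T(12)=-853932, T(13)=2235623, T(14)=-5852937, T(15)=15323188, T(16)=-40116627, T(17)=105026693; answer 105026693
Part III: S2 = 105026693; d = 11; cross terms: (-23*-39 - 36*-11)=1293, (36*18 - 11*-39)=1077, (11*-11 - -23*18)=293; twice the area = |2663| = 2663; area = 2663/2; boundary points = 1 + 1 + 1 = 3; strictly interior points = area - boundary/2 + 1 = 1331; answer 1331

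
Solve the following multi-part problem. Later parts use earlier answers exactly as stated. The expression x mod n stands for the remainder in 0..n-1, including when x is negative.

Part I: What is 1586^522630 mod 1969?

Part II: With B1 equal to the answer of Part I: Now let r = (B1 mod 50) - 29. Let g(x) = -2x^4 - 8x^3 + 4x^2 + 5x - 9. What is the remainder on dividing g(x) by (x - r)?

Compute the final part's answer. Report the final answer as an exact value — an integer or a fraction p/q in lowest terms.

Part I: squarings mod 1969: 1586^1=1586, 1586^2=983, 1586^4=1479, 1586^8=1851, 1586^16=141, 1586^32=191, 1586^64=1039, 1586^128=509, 1586^256=1142, 1586^512=686, 1586^1024=5, 1586^2048=25, 1586^4096=625, 1586^8192=763, 1586^16384=1314, 1586^32768=1752, 1586^65536=1802, 1586^131072=323, 1586^262144=1941; 1586^522630 = 1586^2 * 1586^4 * 1586^128 * 1586^256 * 1586^2048 * 1586^4096 * 1586^8192 * 1586^16384 * 1586^32768 * 1586^65536 * 1586^131072 * 1586^262144 = 1068 (mod 1969); answer 1068
Part II: B1 = 1068; r = -11; remainder = value at the root: -2*(-11)^4 - 8*(-11)^3 + 4*(-11)^2 + 5*(-11)^1 - 9 = (-29282) + (10648) + (484) + (-55) + (-9) = -18214; answer -18214

-18214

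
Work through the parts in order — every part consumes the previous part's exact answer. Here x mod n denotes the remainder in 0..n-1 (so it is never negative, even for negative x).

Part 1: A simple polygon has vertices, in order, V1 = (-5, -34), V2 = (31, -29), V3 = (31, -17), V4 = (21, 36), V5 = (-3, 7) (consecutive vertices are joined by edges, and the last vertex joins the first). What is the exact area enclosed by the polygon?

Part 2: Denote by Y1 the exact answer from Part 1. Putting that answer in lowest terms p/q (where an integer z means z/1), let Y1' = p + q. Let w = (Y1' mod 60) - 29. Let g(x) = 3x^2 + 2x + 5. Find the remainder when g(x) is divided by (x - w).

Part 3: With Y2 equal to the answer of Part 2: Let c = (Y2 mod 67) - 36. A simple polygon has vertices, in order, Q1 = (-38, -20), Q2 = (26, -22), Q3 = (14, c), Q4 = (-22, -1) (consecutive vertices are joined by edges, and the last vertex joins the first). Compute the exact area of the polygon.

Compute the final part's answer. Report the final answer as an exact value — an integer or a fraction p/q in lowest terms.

1530

Part 1: cross terms: (-5*-29 - 31*-34)=1199, (31*-17 - 31*-29)=372, (31*36 - 21*-17)=1473, (21*7 - -3*36)=255, (-3*-34 - -5*7)=137; twice the area = |3436| = 3436; area = 1718; answer 1718
Part 2: Y1 = 1718; threaded value p + q = 1719; w = 10; remainder = value at the root: 3*(10)^2 + 2*(10)^1 + 5 = (300) + (20) + (5) = 325; answer 325
Part 3: Y2 = 325; c = 21; cross terms: (-38*-22 - 26*-20)=1356, (26*21 - 14*-22)=854, (14*-1 - -22*21)=448, (-22*-20 - -38*-1)=402; twice the area = |3060| = 3060; area = 1530; answer 1530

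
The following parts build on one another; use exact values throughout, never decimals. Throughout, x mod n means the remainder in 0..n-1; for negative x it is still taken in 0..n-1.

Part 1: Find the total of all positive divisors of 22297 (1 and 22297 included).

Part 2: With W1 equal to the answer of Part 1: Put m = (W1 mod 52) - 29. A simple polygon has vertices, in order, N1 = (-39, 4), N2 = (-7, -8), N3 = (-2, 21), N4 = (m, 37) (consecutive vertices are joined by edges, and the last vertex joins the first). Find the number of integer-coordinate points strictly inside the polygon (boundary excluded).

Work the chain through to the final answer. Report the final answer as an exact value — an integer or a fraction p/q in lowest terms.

Part 1: 22297 = 11 * 2027; sigma = (1 + 11) * (1 + 2027) = 12 * 2028 = 24336; answer 24336
Part 2: W1 = 24336; m = -29; cross terms: (-39*-8 - -7*4)=340, (-7*21 - -2*-8)=-163, (-2*37 - -29*21)=535, (-29*4 - -39*37)=1327; twice the area = |2039| = 2039; area = 2039/2; boundary points = 4 + 1 + 1 + 1 = 7; strictly interior points = area - boundary/2 + 1 = 1017; answer 1017

1017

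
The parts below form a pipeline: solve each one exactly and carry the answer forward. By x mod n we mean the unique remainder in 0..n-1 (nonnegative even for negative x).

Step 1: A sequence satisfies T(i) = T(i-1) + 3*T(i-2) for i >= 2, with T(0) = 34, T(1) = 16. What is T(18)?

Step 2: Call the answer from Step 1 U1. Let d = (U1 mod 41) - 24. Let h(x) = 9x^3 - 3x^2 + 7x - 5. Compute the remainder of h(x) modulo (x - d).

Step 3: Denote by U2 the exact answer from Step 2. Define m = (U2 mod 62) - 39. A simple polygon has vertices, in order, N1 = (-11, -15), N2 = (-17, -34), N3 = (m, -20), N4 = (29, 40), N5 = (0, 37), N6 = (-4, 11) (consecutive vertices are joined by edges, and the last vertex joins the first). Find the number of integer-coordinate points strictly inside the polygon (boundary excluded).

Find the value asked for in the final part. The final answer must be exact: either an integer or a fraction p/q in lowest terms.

Step 1: T(2) = 1*(16) + 3*(34) = 118; iterating: T(2)=118, T(3)=166, T(4)=520, T(5)=1018, T(6)=2578, T(7)=5632, T(8)=13366, T(9)=30262, T(10)=70360, T(11)=161146, T(12)=372226, T(13)=855664, T(14)=1972342, T(15)=4539334, T(16)=10456360, T(17)=24074362, T(18)=55443442; answer 55443442
Step 2: U1 = 55443442; d = -21; remainder = value at the root: 9*(-21)^3 - 3*(-21)^2 + 7*(-21)^1 - 5 = (-83349) + (-1323) + (-147) + (-5) = -84824; answer -84824
Step 3: U2 = -84824; m = 15; cross terms: (-11*-34 - -17*-15)=119, (-17*-20 - 15*-34)=850, (15*40 - 29*-20)=1180, (29*37 - 0*40)=1073, (0*11 - -4*37)=148, (-4*-15 - -11*11)=181; twice the area = |3551| = 3551; area = 3551/2; boundary points = 1 + 2 + 2 + 1 + 2 + 1 = 9; strictly interior points = area - boundary/2 + 1 = 1772; answer 1772

1772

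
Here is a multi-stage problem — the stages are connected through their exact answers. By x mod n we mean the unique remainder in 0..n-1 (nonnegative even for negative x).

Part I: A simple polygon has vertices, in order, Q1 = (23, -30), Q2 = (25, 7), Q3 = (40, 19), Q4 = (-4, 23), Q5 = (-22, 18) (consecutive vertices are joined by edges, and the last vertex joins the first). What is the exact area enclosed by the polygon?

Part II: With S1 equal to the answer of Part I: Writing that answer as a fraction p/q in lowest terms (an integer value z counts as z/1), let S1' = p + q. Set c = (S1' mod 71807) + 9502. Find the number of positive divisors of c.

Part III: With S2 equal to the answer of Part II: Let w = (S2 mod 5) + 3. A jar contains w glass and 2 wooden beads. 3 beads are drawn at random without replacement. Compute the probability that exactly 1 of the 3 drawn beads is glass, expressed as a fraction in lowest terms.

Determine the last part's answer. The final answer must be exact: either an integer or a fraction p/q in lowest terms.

Part I: cross terms: (23*7 - 25*-30)=911, (25*19 - 40*7)=195, (40*23 - -4*19)=996, (-4*18 - -22*23)=434, (-22*-30 - 23*18)=246; twice the area = |2782| = 2782; area = 1391; answer 1391
Part II: S1 = 1391; threaded value p + q = 1392; c = 10894; 10894 = 2 * 13 * 419; number of divisors = (1+1) * (1+1) * (1+1) = 8; answer 8
Part III: S2 = 8; w = 6; total draws C(8,3) = 56; favorable C(6,1)*C(2,2) = 6; P = 3/28; answer 3/28

3/28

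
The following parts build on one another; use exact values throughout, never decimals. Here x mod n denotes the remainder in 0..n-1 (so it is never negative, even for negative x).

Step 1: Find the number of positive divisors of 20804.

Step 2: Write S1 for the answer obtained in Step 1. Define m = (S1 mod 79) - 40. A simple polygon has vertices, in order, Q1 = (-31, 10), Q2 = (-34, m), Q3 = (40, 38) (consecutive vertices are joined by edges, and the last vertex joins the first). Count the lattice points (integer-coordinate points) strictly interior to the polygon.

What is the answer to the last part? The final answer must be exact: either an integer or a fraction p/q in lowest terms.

Step 1: 20804 = 2^2 * 7 * 743; number of divisors = (2+1) * (1+1) * (1+1) = 12; answer 12
Step 2: S1 = 12; m = -28; cross terms: (-31*-28 - -34*10)=1208, (-34*38 - 40*-28)=-172, (40*10 - -31*38)=1578; twice the area = |2614| = 2614; area = 1307; boundary points = 1 + 2 + 1 = 4; strictly interior points = area - boundary/2 + 1 = 1306; answer 1306

1306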